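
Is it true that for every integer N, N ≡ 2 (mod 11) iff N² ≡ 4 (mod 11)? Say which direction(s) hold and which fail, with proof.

Only the forward direction holds.

[⇒] Suppose N ≡ 2 (mod 11). Write N = 11j + 2. Then (11j + 2)² = 121j² + 44j + 4 = 11(11j² + 4j) + 4, so N² ≡ 4 (mod 11).

[⇐] This fails: take N = 9. Then 9² = 81 ≡ 4 (mod 11), yet 9 ≡ 9 (mod 11), not 2.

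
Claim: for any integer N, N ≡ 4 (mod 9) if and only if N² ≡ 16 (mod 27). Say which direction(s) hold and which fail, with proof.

Neither direction holds.

(→) This fails: take N = 13. Then 13 ≡ 4 (mod 9), but 13² = 169 ≡ 7 (mod 27), not 16.

(←) This fails: take N = 23. Then 23² = 529 ≡ 16 (mod 27), yet 23 ≡ 5 (mod 9), not 4.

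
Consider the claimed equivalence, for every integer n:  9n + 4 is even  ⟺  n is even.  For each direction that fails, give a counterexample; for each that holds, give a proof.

Equivalent; both directions hold.

Forward direction. Suppose 9n + 4 is even. Since 9 is odd, 9n and n have the same parity, so 9n + 4 ≡ n + 4 (mod 2). As 4 is even, 9n + 4 is even exactly when n is even. Thus n is even.

Converse. Suppose n is even; write n = 2j. Then 9n + 4 = 9·(2j) + 4 = 2·9j + 4, which is even.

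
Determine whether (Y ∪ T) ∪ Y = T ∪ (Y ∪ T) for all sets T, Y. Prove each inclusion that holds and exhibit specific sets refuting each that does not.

Reverse inclusion. Let x ∈ T ∪ (Y ∪ T). Then either x ∈ T and x ∉ Y; or x ∈ Y and x ∉ T; or x ∈ T ∩ Y. In each case x ∈ (Y ∪ T) ∪ Y, so T ∪ (Y ∪ T) ⊆ (Y ∪ T) ∪ Y.

Forward inclusion. Let x ∈ (Y ∪ T) ∪ Y. Then either x ∈ T and x ∉ Y; or x ∈ Y and x ∉ T; or x ∈ T ∩ Y. In each case x ∈ T ∪ (Y ∪ T), so (Y ∪ T) ∪ Y ⊆ T ∪ (Y ∪ T).

Both inclusions hold.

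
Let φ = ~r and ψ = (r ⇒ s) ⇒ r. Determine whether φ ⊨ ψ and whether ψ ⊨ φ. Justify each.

[⇒] This fails. Under r = F, s = F, the left side is true but the right side is false.

[⇐] This fails. Under r = T, s = F, the left side is false but the right side is true.

(⇒) fails and (⇐) fails.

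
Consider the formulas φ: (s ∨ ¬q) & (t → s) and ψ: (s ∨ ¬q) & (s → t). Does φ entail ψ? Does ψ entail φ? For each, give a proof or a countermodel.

Both directions fail.

[⇒] This fails. Under t = F, s = T, q = F, the left side is true but the right side is false.

[⇐] This fails. Under t = T, s = F, q = F, the left side is false but the right side is true.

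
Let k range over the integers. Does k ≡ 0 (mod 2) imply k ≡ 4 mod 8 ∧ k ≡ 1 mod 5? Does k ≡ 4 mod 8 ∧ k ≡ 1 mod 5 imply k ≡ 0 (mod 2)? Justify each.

(→) This fails: k = 0 gives 0 ≡ 0 (mod 2) but 0 ≡ 0 (mod 8), so the conjunction on the right does not hold.

(←) Conversely, if k ≡ 4 (mod 8) and k ≡ 1 (mod 5), then by the Chinese remainder theorem k ≡ 36 (mod 40). Since 36 ≡ 0 (mod 2) and 2 ∣ 40, we get k ≡ 0 (mod 2).

Only the converse holds.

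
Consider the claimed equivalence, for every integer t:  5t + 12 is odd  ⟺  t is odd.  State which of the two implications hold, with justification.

(⇒) Suppose 5t + 12 is odd. Since 5 is odd, 5t and t have the same parity, so 5t + 12 ≡ t + 12 (mod 2). As 12 is even, 5t + 12 is odd exactly when t is odd. Thus t is odd.

(⇐) Conversely, suppose t is odd; write t = 2j + 1. Then 5t + 12 = 5·(2j + 1) + 12 = 2·5j + 17, which is odd.

The biconditional holds.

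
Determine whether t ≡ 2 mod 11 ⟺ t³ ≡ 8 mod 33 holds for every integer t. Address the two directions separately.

(⟸) The residues r modulo 33 with r³ ≡ 8 (mod 33) are exactly {2}, and each is ≡ 2 (mod 11).

(⟹) This fails: take t = 13. Then 13 ≡ 2 (mod 11), but 13³ = 2197 ≡ 19 (mod 33), not 8.

Only the converse holds.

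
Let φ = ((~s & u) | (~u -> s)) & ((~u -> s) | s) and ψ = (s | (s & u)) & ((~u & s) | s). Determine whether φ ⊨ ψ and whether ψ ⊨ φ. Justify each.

Only the reverse direction holds.

Converse. Assume the antecedent. If s is true, the consequent reduces to true regardless of the other variables. If s is false, the antecedent cannot hold. Either way the consequent holds.

Forward direction. This fails. Under s = F, u = T, the left side is true but the right side is false.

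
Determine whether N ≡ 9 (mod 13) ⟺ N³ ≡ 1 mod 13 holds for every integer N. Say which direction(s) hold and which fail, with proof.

(⇒) holds; (⇐) fails.

(⟹) Suppose N ≡ 9 (mod 13). Write N = 13j + 9. Then (13j + 9)³ = 2197j³ + 4563j² + 3159j + 729 = 13(169j³ + 351j² + 243j + 56) + 1, so N³ ≡ 1 (mod 13).

(⟸) This fails: take N = 1. Then 1³ = 1 ≡ 1 (mod 13), yet 1 ≡ 1 (mod 13), not 9.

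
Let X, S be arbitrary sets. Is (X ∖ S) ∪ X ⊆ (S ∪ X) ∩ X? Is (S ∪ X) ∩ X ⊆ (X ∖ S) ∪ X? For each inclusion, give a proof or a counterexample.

(⊆) Let x ∈ (X ∖ S) ∪ X. Then either x ∈ X and x ∉ S; or x ∈ X ∩ S. In each case x ∈ (S ∪ X) ∩ X, so (X ∖ S) ∪ X ⊆ (S ∪ X) ∩ X.

(⊇) Let x ∈ (S ∪ X) ∩ X. Then either x ∈ X and x ∉ S; or x ∈ X ∩ S. In each case x ∈ (X ∖ S) ∪ X, so (S ∪ X) ∩ X ⊆ (X ∖ S) ∪ X.

Both inclusions hold; the sets are equal.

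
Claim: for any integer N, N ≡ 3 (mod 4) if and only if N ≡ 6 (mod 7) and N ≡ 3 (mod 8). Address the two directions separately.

(⇒) fails; (⇐) holds.

(⇒) This fails: N = 3 gives 3 ≡ 3 (mod 4) but 3 ≡ 3 (mod 7), so the conjunction on the right does not hold.

(⇐) Conversely, if N ≡ 6 (mod 7) and N ≡ 3 (mod 8), then by the Chinese remainder theorem N ≡ 27 (mod 56). Since 27 ≡ 3 (mod 4) and 4 ∣ 56, we get N ≡ 3 (mod 4).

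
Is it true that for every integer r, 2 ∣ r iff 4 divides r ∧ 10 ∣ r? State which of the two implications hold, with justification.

(⟹) This fails: take r = 2. Certainly 2 ∣ 2, but 4 ∤ 2.

(⟸) Suppose 4 ∣ r and 10 ∣ r. Any common multiple of 4 and 10 is a multiple of their lcm; here lcm(4, 10) = 4·10/gcd(4, 10) = 40/2 = 20, so 20 ∣ r. Since 2 ∣ 20, it follows that 2 ∣ r.

Only the reverse direction holds.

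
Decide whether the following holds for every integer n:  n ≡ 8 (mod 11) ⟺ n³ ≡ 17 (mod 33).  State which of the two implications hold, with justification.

[⇒] This fails: take n = 19. Then 19 ≡ 8 (mod 11), but 19³ = 6859 ≡ 28 (mod 33), not 17.

[⇐] Conversely, the residues r modulo 33 with r³ ≡ 17 (mod 33) are exactly {8}, and each is ≡ 8 (mod 11).

(⇒) fails; (⇐) holds.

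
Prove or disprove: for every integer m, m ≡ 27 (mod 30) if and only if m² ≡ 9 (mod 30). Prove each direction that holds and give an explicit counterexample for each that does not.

[⇐] This fails: take m = 3. Then 3² = 9 ≡ 9 (mod 30), yet 3 ≡ 3 (mod 30), not 27.

[⇒] Suppose m ≡ 27 (mod 30). Write m = 30j + 27. Then (30j + 27)² = 900j² + 1620j + 729 = 30(30j² + 54j + 24) + 9, so m² ≡ 9 (mod 30).

Not equivalent: only (⇒) holds.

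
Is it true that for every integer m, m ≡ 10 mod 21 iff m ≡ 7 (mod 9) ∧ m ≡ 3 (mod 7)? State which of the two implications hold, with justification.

(⇒) fails; (⇐) holds.

(⇒) This fails: m = 10 gives 10 ≡ 10 (mod 21) but 10 ≡ 1 (mod 9), so the conjunction on the right does not hold.

(⇐) Conversely, if m ≡ 7 (mod 9) and m ≡ 3 (mod 7), then by the Chinese remainder theorem m ≡ 52 (mod 63). Since 52 ≡ 10 (mod 21) and 21 ∣ 63, we get m ≡ 10 (mod 21).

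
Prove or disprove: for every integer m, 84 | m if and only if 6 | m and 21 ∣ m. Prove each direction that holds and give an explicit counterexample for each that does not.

Not equivalent: only (⇒) holds.

Forward direction. If 84 ∣ m, write m = 84q. Since 84 = 14·6, m = 6·(14q), so 6 ∣ m; and since 84 = 4·21, m = 21·(4q), so 21 ∣ m.

Converse. This fails: take m = 42. Both 6 ∣ 42 and 21 ∣ 42, yet 42 is not a multiple of 84 (since 42 = 0·84 + 42), so 84 ∤ 42.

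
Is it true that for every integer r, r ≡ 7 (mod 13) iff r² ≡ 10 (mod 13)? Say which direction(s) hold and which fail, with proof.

(⇒) holds; (⇐) fails.

(⟹) Suppose r ≡ 7 (mod 13). Write r = 13j + 7. Then (13j + 7)² = 169j² + 182j + 49 = 13(13j² + 14j + 3) + 10, so r² ≡ 10 (mod 13).

(⟸) This fails: take r = 6. Then 6² = 36 ≡ 10 (mod 13), yet 6 ≡ 6 (mod 13), not 7.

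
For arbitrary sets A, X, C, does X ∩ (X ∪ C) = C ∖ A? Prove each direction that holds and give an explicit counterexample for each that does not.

Forward inclusion. This inclusion fails. Take A = ∅, X = {1}, C = ∅; then 1 ∈ X ∩ (X ∪ C) but 1 ∉ C ∖ A.

Reverse inclusion. This inclusion fails. Take A = ∅, X = ∅, C = {1}; then 1 ∈ C ∖ A but 1 ∉ X ∩ (X ∪ C).

(⊆) fails and (⊇) fails.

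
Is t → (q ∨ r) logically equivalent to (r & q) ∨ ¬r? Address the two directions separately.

Neither implication holds.

(⇒) This fails. Under q = F, t = F, r = T, the left side is true but the right side is false.

(⇐) This fails. Under q = F, t = T, r = F, the left side is false but the right side is true.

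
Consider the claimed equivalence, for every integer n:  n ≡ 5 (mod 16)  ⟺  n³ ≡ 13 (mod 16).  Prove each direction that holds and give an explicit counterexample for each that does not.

[⇒] Suppose n ≡ 5 (mod 16). Write n = 16j + 5. Then (16j + 5)³ = 4096j³ + 3840j² + 1200j + 125 = 16(256j³ + 240j² + 75j + 7) + 13, so n³ ≡ 13 (mod 16).

[⇐] Conversely, suppose n³ ≡ 13 (mod 16). The only residue r in {0, …, 15} with r³ ≡ 13 (mod 16) is r = 5, so n ≡ 5 (mod 16).

The biconditional holds.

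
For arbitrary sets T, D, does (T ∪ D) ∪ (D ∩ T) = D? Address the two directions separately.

Forward inclusion. This inclusion fails. Take T = {1}, D = ∅; then 1 ∈ (T ∪ D) ∪ (D ∩ T) but 1 ∉ D.

Reverse inclusion. Let x ∈ D. Then either x ∈ D and x ∉ T; or x ∈ T ∩ D. In each case x ∈ (T ∪ D) ∪ (D ∩ T), so D ⊆ (T ∪ D) ∪ (D ∩ T).

The sets are not equal: only the reverse inclusion holds.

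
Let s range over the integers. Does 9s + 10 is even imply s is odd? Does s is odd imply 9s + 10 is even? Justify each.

(→) This fails: s = 4 gives 9s + 10 = 46, which is even, but 4 is even, not odd.

(←) This also fails: s = 3 is odd, but 9s + 10 = 37 is odd, not even.

Neither implication holds.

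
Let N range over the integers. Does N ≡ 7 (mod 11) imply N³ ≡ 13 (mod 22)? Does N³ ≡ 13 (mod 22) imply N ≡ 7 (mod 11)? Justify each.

(→) This fails: take N = 18. Then 18 ≡ 7 (mod 11), but 18³ = 5832 ≡ 2 (mod 22), not 13.

(←) Conversely, the residues r modulo 22 with r³ ≡ 13 (mod 22) are exactly {7}, and each is ≡ 7 (mod 11).

(⇒) fails; (⇐) holds.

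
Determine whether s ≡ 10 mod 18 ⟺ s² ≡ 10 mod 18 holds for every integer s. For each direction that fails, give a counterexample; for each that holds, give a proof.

Forward direction. Suppose s ≡ 10 mod 18. Write s = 18j + 10. Then (18j + 10)² = 324j² + 360j + 100 = 18(18j² + 20j + 5) + 10, so s² ≡ 10 (mod 18).

Converse. This fails: take s = 8. Then 8² = 64 ≡ 10 (mod 18), yet 8 ≡ 8 (mod 18), not 10.

Only the forward direction holds.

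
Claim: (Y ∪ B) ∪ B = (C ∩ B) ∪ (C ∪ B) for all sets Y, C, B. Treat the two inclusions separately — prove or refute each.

(⊆) fails and (⊇) fails.

(⊆) This inclusion fails. Take Y = {1}, C = ∅, B = ∅; then 1 ∈ (Y ∪ B) ∪ B but 1 ∉ (C ∩ B) ∪ (C ∪ B).

(⊇) This inclusion fails. Take Y = ∅, C = {1}, B = ∅; then 1 ∈ (C ∩ B) ∪ (C ∪ B) but 1 ∉ (Y ∪ B) ∪ B.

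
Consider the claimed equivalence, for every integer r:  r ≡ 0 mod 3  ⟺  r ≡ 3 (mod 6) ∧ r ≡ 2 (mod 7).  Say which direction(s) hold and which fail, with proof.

(⇒) fails; (⇐) holds.

(⟹) This fails: r = 0 gives 0 ≡ 0 (mod 3) but 0 ≡ 0 (mod 6), so the conjunction on the right does not hold.

(⟸) Conversely, if r ≡ 3 (mod 6) and r ≡ 2 (mod 7), then by the Chinese remainder theorem r ≡ 9 (mod 42). Since 9 ≡ 0 (mod 3) and 3 ∣ 42, we get r ≡ 0 (mod 3).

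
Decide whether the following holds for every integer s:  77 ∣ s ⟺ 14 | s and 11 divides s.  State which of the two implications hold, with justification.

(⇒) fails; (⇐) holds.

Forward direction. This fails: take s = 77. Certainly 77 ∣ 77, but 14 ∤ 77.

Converse. Suppose 14 ∣ s and 11 ∣ s. Any common multiple of 14 and 11 is a multiple of their lcm; here gcd(14, 11) = 1, so lcm(14, 11) = 14·11 = 154, so 154 ∣ s. Since 77 ∣ 154, it follows that 77 ∣ s.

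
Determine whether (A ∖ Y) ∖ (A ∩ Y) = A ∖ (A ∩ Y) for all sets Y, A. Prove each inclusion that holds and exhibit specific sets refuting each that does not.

(⊇) Let x ∈ A ∖ (A ∩ Y). Then x ∈ A and x ∉ Y, from which x ∈ (A ∖ Y) ∖ (A ∩ Y).

(⊆) Let x ∈ (A ∖ Y) ∖ (A ∩ Y). Then x ∈ A and x ∉ Y, from which x ∈ A ∖ (A ∩ Y).

Both inclusions hold; the sets are equal.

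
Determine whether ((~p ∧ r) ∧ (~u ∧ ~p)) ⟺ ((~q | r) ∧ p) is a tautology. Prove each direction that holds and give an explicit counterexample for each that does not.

(⇒) fails and (⇐) fails.

(⇒) This fails. Under p = F, q = F, r = T, u = F, the left side is true but the right side is false.

(⇐) This fails. Under p = T, q = F, r = F, u = F, the left side is false but the right side is true.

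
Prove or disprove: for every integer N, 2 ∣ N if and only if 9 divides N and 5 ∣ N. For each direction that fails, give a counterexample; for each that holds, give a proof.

(⇒) fails and (⇐) fails.

Forward direction. This fails: take N = 2. Certainly 2 ∣ 2, but 9 ∤ 2.

Converse. This fails: take N = 45. Both 9 ∣ 45 and 5 ∣ 45, yet 45 is not a multiple of 2 (since 45 = 22·2 + 1), so 2 ∤ 45.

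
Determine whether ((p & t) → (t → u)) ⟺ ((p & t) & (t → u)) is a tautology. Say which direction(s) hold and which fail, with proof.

The forward direction fails; the converse holds.

(⇒) This fails. Under p = F, u = F, t = F, the left side is true but the right side is false.

(⇐) Assume the antecedent. If p is true, the antecedent forces (p = T, u = T, t = T), and (p & t) → (t → u) holds there. If p is false, the antecedent cannot hold. Either way (p & t) → (t → u) holds.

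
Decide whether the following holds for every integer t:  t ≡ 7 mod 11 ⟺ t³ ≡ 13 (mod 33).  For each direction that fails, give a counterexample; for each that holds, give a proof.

(⇐) The residues r modulo 33 with r³ ≡ 13 (mod 33) are exactly {7}, and each is ≡ 7 (mod 11).

(⇒) This fails: take t = 18. Then 18 ≡ 7 (mod 11), but 18³ = 5832 ≡ 24 (mod 33), not 13.

(⇒) fails; (⇐) holds.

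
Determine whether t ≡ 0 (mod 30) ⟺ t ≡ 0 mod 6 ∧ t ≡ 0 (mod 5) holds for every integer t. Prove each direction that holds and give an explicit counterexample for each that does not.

Both directions hold.

Forward direction. Suppose t ≡ 0 (mod 30); write t = 30j + 0. Since 6 ∣ 30, reducing mod 6 gives t ≡ 0 (mod 6); since 5 ∣ 30, reducing mod 5 gives t ≡ 0 (mod 5).

Converse. If t ≡ 0 (mod 6) and t ≡ 0 (mod 5), then by the Chinese remainder theorem t ≡ 0 (mod 30). This is exactly t ≡ 0 (mod 30).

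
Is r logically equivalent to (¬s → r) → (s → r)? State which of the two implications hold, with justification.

(⇒) holds; (⇐) fails.

(⇒) Assume the antecedent. If r is true, (¬s → r) → (s → r) reduces to true regardless of the other variables. If r is false, the antecedent cannot hold. Either way (¬s → r) → (s → r) holds.

(⇐) This fails. Under r = F, s = F, the left side is false but the right side is true.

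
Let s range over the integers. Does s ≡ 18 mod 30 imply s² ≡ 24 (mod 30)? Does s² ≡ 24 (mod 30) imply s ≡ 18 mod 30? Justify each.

(←) This fails: take s = 12. Then 12² = 144 ≡ 24 (mod 30), yet 12 ≡ 12 (mod 30), not 18.

(→) Suppose s ≡ 18 mod 30. Write s = 30j + 18. Then (30j + 18)² = 900j² + 1080j + 324 = 30(30j² + 36j + 10) + 24, so s² ≡ 24 (mod 30).

Only the forward implication holds.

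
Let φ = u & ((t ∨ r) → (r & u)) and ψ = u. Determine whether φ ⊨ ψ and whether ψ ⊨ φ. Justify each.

Only the forward implication holds.

(←) This fails. Under t = T, u = T, r = F, the left side is false but the right side is true.

(→) Assume the antecedent. If t is true, the antecedent forces (t = T, u = T, r = T), and u holds there. If t is false, the antecedent forces (t = F, u = T, r = F) or (t = F, u = T, r = T), and u holds there. Either way u holds.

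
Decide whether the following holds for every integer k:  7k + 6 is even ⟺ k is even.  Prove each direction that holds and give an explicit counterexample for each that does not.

[⇒] Suppose 7k + 6 is even. Since 7 is odd, 7k and k have the same parity, so 7k + 6 ≡ k + 6 (mod 2). As 6 is even, 7k + 6 is even exactly when k is even. Thus k is even.

[⇐] Conversely, suppose k is even; write k = 2j. Then 7k + 6 = 7·(2j) + 6 = 2·7j + 6, which is even.

Both directions hold; the statement is true.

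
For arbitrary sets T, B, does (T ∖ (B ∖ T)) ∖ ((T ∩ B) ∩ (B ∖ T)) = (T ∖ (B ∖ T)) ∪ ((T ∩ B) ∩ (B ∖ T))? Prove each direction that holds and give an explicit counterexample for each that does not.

Both inclusions hold.

(⟸) Let x ∈ (T ∖ (B ∖ T)) ∪ ((T ∩ B) ∩ (B ∖ T)). Then either x ∈ T and x ∉ B; or x ∈ T ∩ B. In each case x ∈ (T ∖ (B ∖ T)) ∖ ((T ∩ B) ∩ (B ∖ T)), so (T ∖ (B ∖ T)) ∪ ((T ∩ B) ∩ (B ∖ T)) ⊆ (T ∖ (B ∖ T)) ∖ ((T ∩ B) ∩ (B ∖ T)).

(⟹) Let x ∈ (T ∖ (B ∖ T)) ∖ ((T ∩ B) ∩ (B ∖ T)). Then either x ∈ T and x ∉ B; or x ∈ T ∩ B. In each case x ∈ (T ∖ (B ∖ T)) ∪ ((T ∩ B) ∩ (B ∖ T)), so (T ∖ (B ∖ T)) ∖ ((T ∩ B) ∩ (B ∖ T)) ⊆ (T ∖ (B ∖ T)) ∪ ((T ∩ B) ∩ (B ∖ T)).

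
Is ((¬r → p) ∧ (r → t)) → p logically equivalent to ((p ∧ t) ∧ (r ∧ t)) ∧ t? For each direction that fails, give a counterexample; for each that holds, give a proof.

Only the converse holds.

(⟹) This fails. Under t = F, r = F, p = F, the left side is true but the right side is false.

(⟸) Assume the antecedent. If t is true, the antecedent forces (t = T, r = T, p = T), and ((¬r → p) ∧ (r → t)) → p holds there. If t is false, the antecedent cannot hold. Either way ((¬r → p) ∧ (r → t)) → p holds.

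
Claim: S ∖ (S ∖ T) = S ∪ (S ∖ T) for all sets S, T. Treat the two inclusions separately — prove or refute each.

Reverse inclusion. This inclusion fails. Take S = {1}, T = ∅; then 1 ∈ S ∪ (S ∖ T) but 1 ∉ S ∖ (S ∖ T).

Forward inclusion. Let x ∈ S ∖ (S ∖ T). Then x ∈ S ∩ T, from which x ∈ S ∪ (S ∖ T).

Only the forward inclusion holds.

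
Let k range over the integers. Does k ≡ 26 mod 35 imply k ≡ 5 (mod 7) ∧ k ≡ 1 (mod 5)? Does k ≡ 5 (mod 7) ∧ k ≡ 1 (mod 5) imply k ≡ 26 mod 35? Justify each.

Both implications hold.

(⇒) Suppose k ≡ 26 (mod 35); write k = 35j + 26. Since 7 ∣ 35, reducing mod 7 gives k ≡ 26 ≡ 5 (mod 7); since 5 ∣ 35, reducing mod 5 gives k ≡ 26 ≡ 1 (mod 5).

(⇐) Conversely, if k ≡ 5 (mod 7) and k ≡ 1 (mod 5), then by the Chinese remainder theorem k ≡ 26 (mod 35). This is exactly k ≡ 26 (mod 35).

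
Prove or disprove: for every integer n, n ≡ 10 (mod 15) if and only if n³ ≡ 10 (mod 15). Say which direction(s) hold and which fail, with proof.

Forward direction. Suppose n ≡ 10 (mod 15). Write n = 15j + 10. Then (15j + 10)³ = 3375j³ + 6750j² + 4500j + 1000 = 15(225j³ + 450j² + 300j + 66) + 10, so n³ ≡ 10 (mod 15).

Converse. Suppose n³ ≡ 10 (mod 15). The only residue r in {0, …, 14} with r³ ≡ 10 (mod 15) is r = 10, so n ≡ 10 (mod 15).

Both directions hold.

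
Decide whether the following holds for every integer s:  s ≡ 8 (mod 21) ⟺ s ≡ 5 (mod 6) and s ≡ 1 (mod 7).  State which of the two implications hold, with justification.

(⇒) This fails: s = 8 gives 8 ≡ 8 (mod 21) but 8 ≡ 2 (mod 6), so the conjunction on the right does not hold.

(⇐) Conversely, if s ≡ 5 (mod 6) and s ≡ 1 (mod 7), then by the Chinese remainder theorem s ≡ 29 (mod 42). Since 29 ≡ 8 (mod 21) and 21 ∣ 42, we get s ≡ 8 (mod 21).

Only the reverse direction holds.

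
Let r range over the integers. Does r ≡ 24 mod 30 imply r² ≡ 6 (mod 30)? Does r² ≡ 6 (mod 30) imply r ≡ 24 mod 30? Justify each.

Not equivalent: only (⇒) holds.

Forward direction. Suppose r ≡ 24 mod 30. Write r = 30j + 24. Then (30j + 24)² = 900j² + 1440j + 576 = 30(30j² + 48j + 19) + 6, so r² ≡ 6 (mod 30).

Converse. This fails: take r = 6. Then 6² = 36 ≡ 6 (mod 30), yet 6 ≡ 6 (mod 30), not 24.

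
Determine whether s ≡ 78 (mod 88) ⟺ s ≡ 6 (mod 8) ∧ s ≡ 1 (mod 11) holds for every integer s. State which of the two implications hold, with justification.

(⟸) If s ≡ 6 (mod 8) and s ≡ 1 (mod 11), then by the Chinese remainder theorem s ≡ 78 (mod 88). This is exactly s ≡ 78 (mod 88).

(⟹) Suppose s ≡ 78 (mod 88); write s = 88j + 78. Since 8 ∣ 88, reducing mod 8 gives s ≡ 78 ≡ 6 (mod 8); since 11 ∣ 88, reducing mod 11 gives s ≡ 78 ≡ 1 (mod 11).

Both directions hold.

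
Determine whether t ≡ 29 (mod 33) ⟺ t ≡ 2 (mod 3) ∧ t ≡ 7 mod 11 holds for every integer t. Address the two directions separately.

Both directions hold.

(⇐) If t ≡ 2 (mod 3) and t ≡ 7 (mod 11), then by the Chinese remainder theorem t ≡ 29 (mod 33). This is exactly t ≡ 29 (mod 33).

(⇒) Suppose t ≡ 29 (mod 33); write t = 33j + 29. Since 3 ∣ 33, reducing mod 3 gives t ≡ 29 ≡ 2 (mod 3); since 11 ∣ 33, reducing mod 11 gives t ≡ 29 ≡ 7 (mod 11).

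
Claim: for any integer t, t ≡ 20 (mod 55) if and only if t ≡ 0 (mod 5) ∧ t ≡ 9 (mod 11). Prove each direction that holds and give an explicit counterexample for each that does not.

Both implications hold.

(⟹) Suppose t ≡ 20 (mod 55); write t = 55j + 20. Since 5 ∣ 55, reducing mod 5 gives t ≡ 20 ≡ 0 (mod 5); since 11 ∣ 55, reducing mod 11 gives t ≡ 20 ≡ 9 (mod 11).

(⟸) Conversely, if t ≡ 0 (mod 5) and t ≡ 9 (mod 11), then by the Chinese remainder theorem t ≡ 20 (mod 55). This is exactly t ≡ 20 (mod 55).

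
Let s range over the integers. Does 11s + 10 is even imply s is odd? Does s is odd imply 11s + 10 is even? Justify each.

[⇒] This fails: s = 2 gives 11s + 10 = 32, which is even, but 2 is even, not odd.

[⇐] This also fails: s = 1 is odd, but 11s + 10 = 21 is odd, not even.

Both directions fail.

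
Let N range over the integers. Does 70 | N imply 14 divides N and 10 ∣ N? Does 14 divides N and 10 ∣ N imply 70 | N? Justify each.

[⇒] If 70 ∣ N, write N = 70q. Since 70 = 5·14, N = 14·(5q), so 14 ∣ N; and since 70 = 7·10, N = 10·(7q), so 10 ∣ N.

[⇐] Suppose 14 ∣ N and 10 ∣ N. Any common multiple of 14 and 10 is a multiple of their lcm; here lcm(14, 10) = 14·10/gcd(14, 10) = 140/2 = 70, so 70 ∣ N.

The biconditional holds.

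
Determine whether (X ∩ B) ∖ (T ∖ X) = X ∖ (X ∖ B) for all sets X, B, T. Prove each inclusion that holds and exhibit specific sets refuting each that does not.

Both inclusions hold.

Forward inclusion. Let x ∈ (X ∩ B) ∖ (T ∖ X). Then either x ∈ X ∩ B and x ∉ T; or x ∈ X ∩ B ∩ T. In each case x ∈ X ∖ (X ∖ B), so (X ∩ B) ∖ (T ∖ X) ⊆ X ∖ (X ∖ B).

Reverse inclusion. Let x ∈ X ∖ (X ∖ B). Then either x ∈ X ∩ B and x ∉ T; or x ∈ X ∩ B ∩ T. In each case x ∈ (X ∩ B) ∖ (T ∖ X), so X ∖ (X ∖ B) ⊆ (X ∩ B) ∖ (T ∖ X).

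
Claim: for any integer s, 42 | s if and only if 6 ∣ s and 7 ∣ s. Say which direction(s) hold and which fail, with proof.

Equivalent; both directions hold.

(⇒) If 42 ∣ s, write s = 42q. Since 42 = 7·6, s = 6·(7q), so 6 ∣ s; and since 42 = 6·7, s = 7·(6q), so 7 ∣ s.

(⇐) Suppose 6 ∣ s and 7 ∣ s. Any common multiple of 6 and 7 is a multiple of their lcm; here gcd(6, 7) = 1, so lcm(6, 7) = 6·7 = 42, so 42 ∣ s.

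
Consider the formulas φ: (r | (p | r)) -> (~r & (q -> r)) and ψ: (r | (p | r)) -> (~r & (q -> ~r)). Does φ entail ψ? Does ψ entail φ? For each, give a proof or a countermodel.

[⇒] Assume the antecedent. If p is true, the antecedent forces (p = T, q = F, r = F), and the consequent holds there. If p is false, the antecedent forces (p = F, q = F, r = F) or (p = F, q = T, r = F), and the consequent holds there. Either way the consequent holds.

[⇐] This fails. Under p = T, q = T, r = F, the left side is false but the right side is true.

Only the forward direction holds.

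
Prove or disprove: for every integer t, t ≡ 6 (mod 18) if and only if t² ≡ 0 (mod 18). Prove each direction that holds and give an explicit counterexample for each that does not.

Forward direction. Suppose t ≡ 6 (mod 18). Write t = 18j + 6. Then (18j + 6)² = 324j² + 216j + 36 = 18(18j² + 12j + 2) + 0, so t² ≡ 0 (mod 18).

Converse. This fails: take t = 0. Then 0² = 0 ≡ 0 (mod 18), yet 0 ≡ 0 (mod 18), not 6.

(⇒) holds; (⇐) fails.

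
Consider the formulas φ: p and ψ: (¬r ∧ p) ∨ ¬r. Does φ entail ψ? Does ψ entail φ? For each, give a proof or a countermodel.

(⇒) fails and (⇐) fails.

(→) This fails. Under p = T, r = T, the left side is true but the right side is false.

(←) This fails. Under p = F, r = F, the left side is false but the right side is true.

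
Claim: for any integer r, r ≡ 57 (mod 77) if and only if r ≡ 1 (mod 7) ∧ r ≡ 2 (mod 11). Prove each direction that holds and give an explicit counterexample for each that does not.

Equivalent; both directions hold.

Converse. If r ≡ 1 (mod 7) and r ≡ 2 (mod 11), then by the Chinese remainder theorem r ≡ 57 (mod 77). This is exactly r ≡ 57 (mod 77).

Forward direction. Suppose r ≡ 57 (mod 77); write r = 77j + 57. Since 7 ∣ 77, reducing mod 7 gives r ≡ 57 ≡ 1 (mod 7); since 11 ∣ 77, reducing mod 11 gives r ≡ 57 ≡ 2 (mod 11).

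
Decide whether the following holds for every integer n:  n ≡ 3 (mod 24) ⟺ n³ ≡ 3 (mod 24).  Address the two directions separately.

[⇒] Suppose n ≡ 3 (mod 24). Write n = 24j + 3. Then (24j + 3)³ = 13824j³ + 5184j² + 648j + 27 = 24(576j³ + 216j² + 27j + 1) + 3, so n³ ≡ 3 (mod 24).

[⇐] Conversely, suppose n³ ≡ 3 (mod 24). The only residue r in {0, …, 23} with r³ ≡ 3 (mod 24) is r = 3, so n ≡ 3 (mod 24).

The biconditional holds.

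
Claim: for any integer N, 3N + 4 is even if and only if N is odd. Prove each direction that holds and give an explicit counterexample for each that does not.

[⇒] This fails: N = 6 gives 3N + 4 = 22, which is even, but 6 is even, not odd.

[⇐] This also fails: N = 7 is odd, but 3N + 4 = 25 is odd, not even.

Neither direction holds.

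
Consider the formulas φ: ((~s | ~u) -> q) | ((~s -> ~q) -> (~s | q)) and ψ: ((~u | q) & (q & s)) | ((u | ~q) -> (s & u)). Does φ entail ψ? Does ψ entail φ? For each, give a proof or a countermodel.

[⇒] This fails. Under q = F, s = F, u = F, the left side is true but the right side is false.

[⇐] Assume the antecedent. If q is true, the consequent reduces to true regardless of the other variables. If q is false, the antecedent forces (q = F, s = T, u = T), and the consequent holds there. Either way the consequent holds.

Only the converse holds.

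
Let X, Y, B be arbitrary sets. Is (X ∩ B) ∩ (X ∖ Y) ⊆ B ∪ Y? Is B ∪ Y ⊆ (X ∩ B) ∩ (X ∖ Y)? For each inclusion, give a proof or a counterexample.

Forward inclusion. Let x ∈ (X ∩ B) ∩ (X ∖ Y). Then x ∈ X ∩ B and x ∉ Y, from which x ∈ B ∪ Y.

Reverse inclusion. This inclusion fails. Take X = ∅, Y = {1}, B = ∅; then 1 ∈ B ∪ Y but 1 ∉ (X ∩ B) ∩ (X ∖ Y).

The sets are not equal: only the forward inclusion holds.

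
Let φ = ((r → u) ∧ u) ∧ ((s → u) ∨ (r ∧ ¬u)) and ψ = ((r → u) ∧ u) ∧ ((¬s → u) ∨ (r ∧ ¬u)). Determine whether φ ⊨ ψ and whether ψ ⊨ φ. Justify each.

Both implications hold.

(⇒) Assume the antecedent. If r is true, the antecedent forces (r = T, s = F, u = T) or (r = T, s = T, u = T), and the consequent holds there. If r is false, the antecedent forces (r = F, s = F, u = T) or (r = F, s = T, u = T), and the consequent holds there. Either way the consequent holds.

(⇐) Assume the antecedent. If r is true, the antecedent forces (r = T, s = F, u = T) or (r = T, s = T, u = T), and the consequent holds there. If r is false, the antecedent forces (r = F, s = F, u = T) or (r = F, s = T, u = T), and the consequent holds there. Either way the consequent holds.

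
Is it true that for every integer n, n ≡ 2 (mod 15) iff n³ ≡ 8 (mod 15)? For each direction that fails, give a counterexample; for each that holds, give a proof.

(⇒) Suppose n ≡ 2 (mod 15). Write n = 15j + 2. Then (15j + 2)³ = 3375j³ + 1350j² + 180j + 8 = 15(225j³ + 90j² + 12j) + 8, so n³ ≡ 8 (mod 15).

(⇐) Conversely, suppose n³ ≡ 8 (mod 15). The only residue r in {0, …, 14} with r³ ≡ 8 (mod 15) is r = 2, so n ≡ 2 (mod 15).

Both implications hold.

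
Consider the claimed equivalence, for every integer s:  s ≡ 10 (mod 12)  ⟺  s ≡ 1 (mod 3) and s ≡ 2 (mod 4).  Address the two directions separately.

Both implications hold.

(⇐) If s ≡ 1 (mod 3) and s ≡ 2 (mod 4), then by the Chinese remainder theorem s ≡ 10 (mod 12). This is exactly s ≡ 10 (mod 12).

(⇒) Suppose s ≡ 10 (mod 12); write s = 12j + 10. Since 3 ∣ 12, reducing mod 3 gives s ≡ 10 ≡ 1 (mod 3); since 4 ∣ 12, reducing mod 4 gives s ≡ 10 ≡ 2 (mod 4).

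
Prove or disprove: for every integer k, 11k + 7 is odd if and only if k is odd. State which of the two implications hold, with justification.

[⇒] This fails: k = 6 gives 11k + 7 = 73, which is odd, but 6 is even, not odd.

[⇐] This also fails: k = 1 is odd, but 11k + 7 = 18 is even, not odd.

Neither implication holds.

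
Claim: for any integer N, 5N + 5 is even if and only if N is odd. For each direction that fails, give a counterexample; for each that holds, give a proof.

Forward direction. Suppose 5N + 5 is even. Since 5 is odd, 5N and N have the same parity, so 5N + 5 ≡ N + 5 (mod 2). As 5 is odd, 5N + 5 is even exactly when N is odd. Thus N is odd.

Converse. Suppose N is odd; write N = 2j + 1. Then 5N + 5 = 5·(2j + 1) + 5 = 2·5j + 10, which is even.

Both directions hold; the statement is true.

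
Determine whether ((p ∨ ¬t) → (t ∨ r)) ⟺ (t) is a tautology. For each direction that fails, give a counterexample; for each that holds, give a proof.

Not equivalent: only (⇐) holds.

(⇒) This fails. Under t = F, r = T, p = F, the left side is true but the right side is false.

(⇐) Assume the antecedent. If t is true, (p ∨ ¬t) → (t ∨ r) reduces to true regardless of the other variables. If t is false, the antecedent cannot hold. Either way (p ∨ ¬t) → (t ∨ r) holds.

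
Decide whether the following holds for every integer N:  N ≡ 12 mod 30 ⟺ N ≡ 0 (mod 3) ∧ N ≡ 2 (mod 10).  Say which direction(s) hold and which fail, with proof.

Converse. If N ≡ 0 (mod 3) and N ≡ 2 (mod 10), then by the Chinese remainder theorem N ≡ 12 (mod 30). This is exactly N ≡ 12 (mod 30).

Forward direction. Suppose N ≡ 12 (mod 30); write N = 30j + 12. Since 3 ∣ 30, reducing mod 3 gives N ≡ 12 ≡ 0 (mod 3); since 10 ∣ 30, reducing mod 10 gives N ≡ 12 ≡ 2 (mod 10).

Both directions hold.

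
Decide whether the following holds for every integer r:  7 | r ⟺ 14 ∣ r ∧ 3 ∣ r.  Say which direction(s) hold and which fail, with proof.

Not equivalent: only (⇐) holds.

(→) This fails: take r = 7. Certainly 7 ∣ 7, but 14 ∤ 7.

(←) Suppose 14 ∣ r and 3 ∣ r. Any common multiple of 14 and 3 is a multiple of their lcm; here gcd(14, 3) = 1, so lcm(14, 3) = 14·3 = 42, so 42 ∣ r. Since 7 ∣ 42, it follows that 7 ∣ r.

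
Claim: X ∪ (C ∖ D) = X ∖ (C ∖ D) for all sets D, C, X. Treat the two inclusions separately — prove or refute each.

Only the reverse inclusion holds.

(⟹) This inclusion fails. Take D = ∅, C = {1}, X = ∅; then 1 ∈ X ∪ (C ∖ D) but 1 ∉ X ∖ (C ∖ D).

(⟸) Let x ∈ X ∖ (C ∖ D). Then either x ∈ X and x ∉ D, C; or x ∈ D ∩ X and x ∉ C; or x ∈ D ∩ C ∩ X. In each case x ∈ X ∪ (C ∖ D), so X ∖ (C ∖ D) ⊆ X ∪ (C ∖ D).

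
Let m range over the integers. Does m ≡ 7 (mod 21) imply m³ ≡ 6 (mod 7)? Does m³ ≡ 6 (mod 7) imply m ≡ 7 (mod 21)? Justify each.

(→) This fails: take m = 7. Then 7 ≡ 7 (mod 21), but 7³ = 343 ≡ 0 (mod 7), not 6.

(←) This fails: take m = 3. Then 3³ = 27 ≡ 6 (mod 7), yet 3 ≡ 3 (mod 21), not 7.

Both directions fail.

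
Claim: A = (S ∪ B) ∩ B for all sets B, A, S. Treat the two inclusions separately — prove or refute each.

(⊆) This inclusion fails. Take B = ∅, A = {1}, S = ∅; then 1 ∈ A but 1 ∉ (S ∪ B) ∩ B.

(⊇) This inclusion fails. Take B = {1}, A = ∅, S = ∅; then 1 ∈ (S ∪ B) ∩ B but 1 ∉ A.

(⊆) fails and (⊇) fails.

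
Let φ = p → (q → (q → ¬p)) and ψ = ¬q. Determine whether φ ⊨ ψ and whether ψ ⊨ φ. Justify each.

(⇒) This fails. Under q = T, p = F, the left side is true but the right side is false.

(⇐) Assume the antecedent. If q is true, the antecedent cannot hold. If q is false, p → (q → (q → ¬p)) reduces to true regardless of the other variables. Either way p → (q → (q → ¬p)) holds.

(⇒) fails; (⇐) holds.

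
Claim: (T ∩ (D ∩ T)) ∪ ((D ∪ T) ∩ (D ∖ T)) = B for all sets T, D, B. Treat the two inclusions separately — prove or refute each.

(⟹) This inclusion fails. Take T = ∅, D = {1}, B = ∅; then 1 ∈ (T ∩ (D ∩ T)) ∪ ((D ∪ T) ∩ (D ∖ T)) but 1 ∉ B.

(⟸) This inclusion fails. Take T = ∅, D = ∅, B = {1}; then 1 ∈ B but 1 ∉ (T ∩ (D ∩ T)) ∪ ((D ∪ T) ∩ (D ∖ T)).

(⊆) fails and (⊇) fails.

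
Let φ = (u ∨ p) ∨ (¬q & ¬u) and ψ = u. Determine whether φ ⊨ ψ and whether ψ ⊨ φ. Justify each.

Forward direction. This fails. Under u = F, q = F, p = F, the left side is true but the right side is false.

Converse. Assume the antecedent. If u is true, (u ∨ p) ∨ (¬q & ¬u) reduces to true regardless of the other variables. If u is false, the antecedent cannot hold. Either way (u ∨ p) ∨ (¬q & ¬u) holds.

Only the reverse direction holds.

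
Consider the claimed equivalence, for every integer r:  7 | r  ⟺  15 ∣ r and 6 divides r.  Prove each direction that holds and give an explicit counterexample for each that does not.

[⇒] This fails: take r = 7. Certainly 7 ∣ 7, but 15 ∤ 7.

[⇐] This fails: take r = 30. Both 15 ∣ 30 and 6 ∣ 30, yet 30 is not a multiple of 7 (since 30 = 4·7 + 2), so 7 ∤ 30.

Both directions fail.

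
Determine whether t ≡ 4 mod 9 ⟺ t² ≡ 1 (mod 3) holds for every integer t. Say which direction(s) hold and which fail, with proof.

(⇒) holds; (⇐) fails.

[⇒] Suppose t ≡ 4 (mod 9). Then t² ≡ 4² = 16 (mod 9), and since 3 ∣ 9, also t² ≡ 1 (mod 3).

[⇐] This fails: take t = 1. Then 1² = 1 ≡ 1 (mod 3), yet 1 ≡ 1 (mod 9), not 4.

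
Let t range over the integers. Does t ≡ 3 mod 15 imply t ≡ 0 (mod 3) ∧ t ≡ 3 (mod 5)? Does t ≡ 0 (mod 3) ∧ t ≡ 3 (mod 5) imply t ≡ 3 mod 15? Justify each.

(→) Suppose t ≡ 3 (mod 15); write t = 15j + 3. Since 3 ∣ 15, reducing mod 3 gives t ≡ 3 ≡ 0 (mod 3); since 5 ∣ 15, reducing mod 5 gives t ≡ 3 (mod 5).

(←) Conversely, if t ≡ 0 (mod 3) and t ≡ 3 (mod 5), then by the Chinese remainder theorem t ≡ 3 (mod 15). This is exactly t ≡ 3 (mod 15).

Both implications hold.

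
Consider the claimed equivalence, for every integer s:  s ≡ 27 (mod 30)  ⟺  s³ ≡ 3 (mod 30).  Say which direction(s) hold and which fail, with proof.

Both directions hold; the statement is true.

Forward direction. Suppose s ≡ 27 (mod 30). Write s = 30j + 27. Then (30j + 27)³ = 27000j³ + 72900j² + 65610j + 19683 = 30(900j³ + 2430j² + 2187j + 656) + 3, so s³ ≡ 3 (mod 30).

Converse. Suppose s³ ≡ 3 (mod 30). The only residue r in {0, …, 29} with r³ ≡ 3 (mod 30) is r = 27, so s ≡ 27 (mod 30).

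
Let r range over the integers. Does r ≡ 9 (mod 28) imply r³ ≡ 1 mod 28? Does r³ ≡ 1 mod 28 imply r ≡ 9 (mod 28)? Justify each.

(→) Suppose r ≡ 9 (mod 28). Write r = 28j + 9. Then (28j + 9)³ = 21952j³ + 21168j² + 6804j + 729 = 28(784j³ + 756j² + 243j + 26) + 1, so r³ ≡ 1 (mod 28).

(←) This fails: take r = 1. Then 1³ = 1 ≡ 1 (mod 28), yet 1 ≡ 1 (mod 28), not 9.

(⇒) holds; (⇐) fails.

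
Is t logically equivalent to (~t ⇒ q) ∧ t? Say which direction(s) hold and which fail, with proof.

Both directions hold.

(→) Assume the antecedent. If q is true, the antecedent forces (q = T, t = T), and (~t ⇒ q) ∧ t holds there. If q is false, the antecedent forces (q = F, t = T), and (~t ⇒ q) ∧ t holds there. Either way (~t ⇒ q) ∧ t holds.

(←) Assume the antecedent. If q is true, the antecedent forces (q = T, t = T), and t holds there. If q is false, the antecedent forces (q = F, t = T), and t holds there. Either way t holds.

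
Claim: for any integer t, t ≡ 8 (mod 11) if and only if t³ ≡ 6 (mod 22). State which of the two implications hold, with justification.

The forward direction fails; the converse holds.

(→) This fails: take t = 19. Then 19 ≡ 8 (mod 11), but 19³ = 6859 ≡ 17 (mod 22), not 6.

(←) Conversely, the residues r modulo 22 with r³ ≡ 6 (mod 22) are exactly {8}, and each is ≡ 8 (mod 11).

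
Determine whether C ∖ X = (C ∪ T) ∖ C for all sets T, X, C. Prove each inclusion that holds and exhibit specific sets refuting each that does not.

(⟹) This inclusion fails. Take T = ∅, X = ∅, C = {1}; then 1 ∈ C ∖ X but 1 ∉ (C ∪ T) ∖ C.

(⟸) This inclusion fails. Take T = {1}, X = ∅, C = ∅; then 1 ∈ (C ∪ T) ∖ C but 1 ∉ C ∖ X.

(⊆) fails and (⊇) fails.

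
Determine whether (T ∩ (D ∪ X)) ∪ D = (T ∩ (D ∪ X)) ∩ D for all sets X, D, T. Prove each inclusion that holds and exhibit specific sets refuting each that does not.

(⊆) fails; (⊇) holds.

(⊆) This inclusion fails. Take X = ∅, D = {1}, T = ∅; then 1 ∈ (T ∩ (D ∪ X)) ∪ D but 1 ∉ (T ∩ (D ∪ X)) ∩ D.

(⊇) Let x ∈ (T ∩ (D ∪ X)) ∩ D. Then either x ∈ D ∩ T and x ∉ X; or x ∈ X ∩ D ∩ T. In each case x ∈ (T ∩ (D ∪ X)) ∪ D, so (T ∩ (D ∪ X)) ∩ D ⊆ (T ∩ (D ∪ X)) ∪ D.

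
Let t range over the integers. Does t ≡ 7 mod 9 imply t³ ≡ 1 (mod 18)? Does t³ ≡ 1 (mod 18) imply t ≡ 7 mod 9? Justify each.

(⟹) This fails: take t = 16. Then 16 ≡ 7 (mod 9), but 16³ = 4096 ≡ 10 (mod 18), not 1.

(⟸) This fails: take t = 1. Then 1³ = 1 ≡ 1 (mod 18), yet 1 ≡ 1 (mod 9), not 7.

Neither direction holds.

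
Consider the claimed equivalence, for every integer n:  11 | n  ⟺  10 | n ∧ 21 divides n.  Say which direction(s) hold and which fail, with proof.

Neither direction holds.

(→) This fails: take n = 11. Certainly 11 ∣ 11, but 10 ∤ 11.

(←) This fails: take n = 210. Both 10 ∣ 210 and 21 ∣ 210, yet 210 is not a multiple of 11 (since 210 = 19·11 + 1), so 11 ∤ 210.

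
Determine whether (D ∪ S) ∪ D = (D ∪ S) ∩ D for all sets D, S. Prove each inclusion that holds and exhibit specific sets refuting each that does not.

Forward inclusion. This inclusion fails. Take D = ∅, S = {1}; then 1 ∈ (D ∪ S) ∪ D but 1 ∉ (D ∪ S) ∩ D.

Reverse inclusion. Let x ∈ (D ∪ S) ∩ D. Then either x ∈ D and x ∉ S; or x ∈ D ∩ S. In each case x ∈ (D ∪ S) ∪ D, so (D ∪ S) ∩ D ⊆ (D ∪ S) ∪ D.

The sets are not equal: only the reverse inclusion holds.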